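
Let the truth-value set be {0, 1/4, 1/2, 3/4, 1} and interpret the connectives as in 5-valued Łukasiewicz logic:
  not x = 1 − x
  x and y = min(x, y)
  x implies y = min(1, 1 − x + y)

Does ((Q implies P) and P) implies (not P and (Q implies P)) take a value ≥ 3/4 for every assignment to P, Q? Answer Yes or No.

Counterexample: take P = 3/4, Q = 0.
Q implies P = 0 implies 3/4 = 1
(Q implies P) and P = 1 and 3/4 = 3/4
not P = not 3/4 = 1/4
Q implies P = 0 implies 3/4 = 1
not P and (Q implies P) = 1/4 and 1 = 1/4
((Q implies P) and P) implies (not P and (Q implies P)) = 3/4 implies 1/4 = 1/2
This gives 1/2, which is below 3/4.

No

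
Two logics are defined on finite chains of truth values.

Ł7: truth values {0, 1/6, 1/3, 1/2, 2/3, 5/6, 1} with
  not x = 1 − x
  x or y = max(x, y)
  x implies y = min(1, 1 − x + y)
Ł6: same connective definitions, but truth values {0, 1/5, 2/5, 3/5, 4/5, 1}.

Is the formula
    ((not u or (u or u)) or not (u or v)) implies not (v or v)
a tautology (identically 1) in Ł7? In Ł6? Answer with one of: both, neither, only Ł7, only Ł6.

In Ł7: at u = 0, v = 1/6 the value is 5/6 — not a tautology.
In Ł6: at u = 0, v = 1/5 the value is 4/5 — not a tautology.

neither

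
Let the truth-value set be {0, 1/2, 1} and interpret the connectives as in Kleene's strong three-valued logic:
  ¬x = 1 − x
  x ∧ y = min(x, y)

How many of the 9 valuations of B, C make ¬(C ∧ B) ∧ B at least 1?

B = 0, C = 0 ↦ 0  <
B = 0, C = 1/2 ↦ 0  <
B = 0, C = 1 ↦ 0  <
B = 1/2, C = 0 ↦ 1/2  <
B = 1/2, C = 1/2 ↦ 1/2  <
B = 1/2, C = 1 ↦ 1/2  <
B = 1, C = 0 ↦ 1  ≥
B = 1, C = 1/2 ↦ 1/2  <
B = 1, C = 1 ↦ 0  <
So 1 of the 9 assignments meets the threshold.

1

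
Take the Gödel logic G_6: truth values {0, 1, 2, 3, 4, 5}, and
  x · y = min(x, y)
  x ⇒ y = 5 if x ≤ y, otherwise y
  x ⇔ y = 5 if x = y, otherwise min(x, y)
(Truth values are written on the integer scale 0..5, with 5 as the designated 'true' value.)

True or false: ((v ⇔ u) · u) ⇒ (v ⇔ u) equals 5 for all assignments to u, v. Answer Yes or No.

At u = 2, v = 3, for instance:
v ⇔ u = 3 ⇔ 2 = 2
(v ⇔ u) · u = 2 · 2 = 2
((v ⇔ u) · u) ⇒ (v ⇔ u) = 2 ⇒ 2 = 5
and checking the remaining 35 assignments likewise gives ≥ 5 in every case.

Yes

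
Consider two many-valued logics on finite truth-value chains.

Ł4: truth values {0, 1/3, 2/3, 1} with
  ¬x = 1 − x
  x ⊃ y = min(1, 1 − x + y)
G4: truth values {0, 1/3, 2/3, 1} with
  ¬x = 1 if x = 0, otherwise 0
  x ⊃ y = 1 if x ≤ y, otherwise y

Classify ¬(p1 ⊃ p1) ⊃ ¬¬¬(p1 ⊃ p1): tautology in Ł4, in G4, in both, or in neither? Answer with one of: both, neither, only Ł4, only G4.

both

In Ł4: every assignment gives 1 — tautology.
In G4: every assignment gives 1 — tautology.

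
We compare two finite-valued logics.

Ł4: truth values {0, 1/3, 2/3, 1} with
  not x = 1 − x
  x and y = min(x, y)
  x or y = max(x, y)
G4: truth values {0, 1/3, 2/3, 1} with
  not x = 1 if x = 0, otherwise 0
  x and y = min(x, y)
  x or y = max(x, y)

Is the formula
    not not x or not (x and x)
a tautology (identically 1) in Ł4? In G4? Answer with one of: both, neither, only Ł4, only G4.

only G4

In Ł4: at x = 1/3 the value is 2/3 — not a tautology.
In G4: every assignment gives 1 — tautology.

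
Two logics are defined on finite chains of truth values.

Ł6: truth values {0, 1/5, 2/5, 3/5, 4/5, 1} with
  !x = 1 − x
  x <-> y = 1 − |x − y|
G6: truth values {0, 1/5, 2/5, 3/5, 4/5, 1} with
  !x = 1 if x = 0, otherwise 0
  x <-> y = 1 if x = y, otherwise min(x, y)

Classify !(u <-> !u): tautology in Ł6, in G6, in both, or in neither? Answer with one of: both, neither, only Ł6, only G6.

only G6

In Ł6: at u = 1/5 the value is 3/5 — not a tautology.
In G6: every assignment gives 1 — tautology.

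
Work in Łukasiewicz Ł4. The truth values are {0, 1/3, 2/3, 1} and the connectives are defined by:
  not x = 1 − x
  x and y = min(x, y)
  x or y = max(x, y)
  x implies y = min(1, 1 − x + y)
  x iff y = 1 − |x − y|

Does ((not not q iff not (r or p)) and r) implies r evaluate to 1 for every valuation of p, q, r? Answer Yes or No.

At p = 1/3, q = 2/3, r = 0, for instance:
not q = not 2/3 = 1/3
not not q = not 1/3 = 2/3
r or p = 0 or 1/3 = 1/3
not (r or p) = not 1/3 = 2/3
not not q iff not (r or p) = 2/3 iff 2/3 = 1
(not not q iff not (r or p)) and r = 1 and 0 = 0
((not not q iff not (r or p)) and r) implies r = 0 implies 0 = 1
and checking the remaining 63 assignments likewise gives ≥ 1 in every case.

Yes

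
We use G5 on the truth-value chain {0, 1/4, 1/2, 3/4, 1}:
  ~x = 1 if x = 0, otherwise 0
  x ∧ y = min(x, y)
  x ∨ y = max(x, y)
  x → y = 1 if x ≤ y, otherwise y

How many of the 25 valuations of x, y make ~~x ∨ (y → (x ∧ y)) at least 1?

21

value 1: 21 assignments (counts)
value 0: 4 assignments
So 21 of the 25 assignments meet the threshold.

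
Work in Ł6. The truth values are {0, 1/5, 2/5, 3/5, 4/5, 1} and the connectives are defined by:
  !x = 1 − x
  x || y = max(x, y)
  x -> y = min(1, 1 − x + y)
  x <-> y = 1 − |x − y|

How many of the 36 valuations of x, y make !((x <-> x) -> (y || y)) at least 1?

6

value 1: 6 assignments (counts)
value 4/5: 6 assignments
value 3/5: 6 assignments
value 2/5: 6 assignments
value 1/5: 6 assignments
value 0: 6 assignments
So 6 of the 36 assignments meet the threshold.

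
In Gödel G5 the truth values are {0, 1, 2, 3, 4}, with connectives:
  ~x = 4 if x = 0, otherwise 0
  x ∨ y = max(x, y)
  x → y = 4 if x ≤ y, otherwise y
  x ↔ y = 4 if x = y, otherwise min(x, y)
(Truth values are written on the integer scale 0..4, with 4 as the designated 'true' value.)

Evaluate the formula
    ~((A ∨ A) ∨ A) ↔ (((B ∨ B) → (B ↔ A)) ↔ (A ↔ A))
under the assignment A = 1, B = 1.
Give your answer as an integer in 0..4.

A ∨ A = 1 ∨ 1 = 1
(A ∨ A) ∨ A = 1 ∨ 1 = 1
~((A ∨ A) ∨ A) = ~1 = 0
B ∨ B = 1 ∨ 1 = 1
B ↔ A = 1 ↔ 1 = 4
(B ∨ B) → (B ↔ A) = 1 → 4 = 4
A ↔ A = 1 ↔ 1 = 4
((B ∨ B) → (B ↔ A)) ↔ (A ↔ A) = 4 ↔ 4 = 4
~((A ∨ A) ∨ A) ↔ (((B ∨ B) → (B ↔ A)) ↔ (A ↔ A)) = 0 ↔ 4 = 0

0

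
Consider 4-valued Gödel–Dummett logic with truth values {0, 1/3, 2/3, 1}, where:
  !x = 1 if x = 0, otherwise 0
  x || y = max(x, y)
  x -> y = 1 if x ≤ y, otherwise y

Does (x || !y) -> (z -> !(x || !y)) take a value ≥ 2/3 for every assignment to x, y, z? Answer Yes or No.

Counterexample: take x = 0, y = 0, z = 1/3.
!y = !0 = 1
x || !y = 0 || 1 = 1
!y = !0 = 1
x || !y = 0 || 1 = 1
!(x || !y) = !1 = 0
z -> !(x || !y) = 1/3 -> 0 = 0
(x || !y) -> (z -> !(x || !y)) = 1 -> 0 = 0
This gives 0, which is below 2/3.

No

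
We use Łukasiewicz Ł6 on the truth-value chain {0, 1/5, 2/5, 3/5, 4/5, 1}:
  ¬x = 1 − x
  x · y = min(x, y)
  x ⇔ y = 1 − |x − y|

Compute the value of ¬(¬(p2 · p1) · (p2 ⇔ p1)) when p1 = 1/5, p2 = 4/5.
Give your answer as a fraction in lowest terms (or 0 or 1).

3/5

p2 · p1 = 4/5 · 1/5 = 1/5
¬(p2 · p1) = ¬1/5 = 4/5
p2 ⇔ p1 = 4/5 ⇔ 1/5 = 2/5
¬(p2 · p1) · (p2 ⇔ p1) = 4/5 · 2/5 = 2/5
¬(¬(p2 · p1) · (p2 ⇔ p1)) = ¬2/5 = 3/5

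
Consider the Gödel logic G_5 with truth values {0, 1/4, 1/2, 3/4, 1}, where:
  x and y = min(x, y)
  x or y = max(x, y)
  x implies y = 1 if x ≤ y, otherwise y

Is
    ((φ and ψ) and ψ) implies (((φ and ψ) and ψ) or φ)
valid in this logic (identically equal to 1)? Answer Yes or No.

At φ = 3/4, ψ = 0, for instance:
φ and ψ = 3/4 and 0 = 0
(φ and ψ) and ψ = 0 and 0 = 0
((φ and ψ) and ψ) or φ = 0 or 3/4 = 3/4
((φ and ψ) and ψ) implies (((φ and ψ) and ψ) or φ) = 0 implies 3/4 = 1
and checking the remaining 24 assignments likewise gives ≥ 1 in every case.

Yes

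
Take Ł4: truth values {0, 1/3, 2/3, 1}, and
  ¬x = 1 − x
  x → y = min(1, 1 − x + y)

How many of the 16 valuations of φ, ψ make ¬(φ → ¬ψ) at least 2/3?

φ = 0, ψ = 0 ↦ 0  <
φ = 0, ψ = 1/3 ↦ 0  <
φ = 0, ψ = 2/3 ↦ 0  <
φ = 0, ψ = 1 ↦ 0  <
φ = 1/3, ψ = 0 ↦ 0  <
φ = 1/3, ψ = 1/3 ↦ 0  <
φ = 1/3, ψ = 2/3 ↦ 0  <
φ = 1/3, ψ = 1 ↦ 1/3  <
φ = 2/3, ψ = 0 ↦ 0  <
φ = 2/3, ψ = 1/3 ↦ 0  <
φ = 2/3, ψ = 2/3 ↦ 1/3  <
φ = 2/3, ψ = 1 ↦ 2/3  ≥
φ = 1, ψ = 0 ↦ 0  <
φ = 1, ψ = 1/3 ↦ 1/3  <
φ = 1, ψ = 2/3 ↦ 2/3  ≥
φ = 1, ψ = 1 ↦ 1  ≥
So 3 of the 16 assignments meet the threshold.

3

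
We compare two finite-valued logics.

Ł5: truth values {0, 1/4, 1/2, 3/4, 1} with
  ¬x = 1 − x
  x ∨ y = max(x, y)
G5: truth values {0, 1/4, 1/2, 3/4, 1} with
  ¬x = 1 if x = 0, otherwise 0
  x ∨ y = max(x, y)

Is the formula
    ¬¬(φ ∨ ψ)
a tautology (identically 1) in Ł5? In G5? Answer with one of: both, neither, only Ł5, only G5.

neither

In Ł5: at φ = 0, ψ = 0 the value is 0 — not a tautology.
In G5: at φ = 0, ψ = 0 the value is 0 — not a tautology.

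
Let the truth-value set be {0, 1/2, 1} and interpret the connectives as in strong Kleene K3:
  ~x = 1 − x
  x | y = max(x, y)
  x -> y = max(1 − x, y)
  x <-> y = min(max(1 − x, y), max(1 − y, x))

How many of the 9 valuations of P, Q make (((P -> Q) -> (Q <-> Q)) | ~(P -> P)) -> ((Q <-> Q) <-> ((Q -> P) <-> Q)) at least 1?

1

P = 0, Q = 0 ↦ 0  <
P = 0, Q = 1/2 ↦ 1/2  <
P = 0, Q = 1 ↦ 0  <
P = 1/2, Q = 0 ↦ 0  <
P = 1/2, Q = 1/2 ↦ 1/2  <
P = 1/2, Q = 1 ↦ 1/2  <
P = 1, Q = 0 ↦ 0  <
P = 1, Q = 1/2 ↦ 1/2  <
P = 1, Q = 1 ↦ 1  ≥
So 1 of the 9 assignments meets the threshold.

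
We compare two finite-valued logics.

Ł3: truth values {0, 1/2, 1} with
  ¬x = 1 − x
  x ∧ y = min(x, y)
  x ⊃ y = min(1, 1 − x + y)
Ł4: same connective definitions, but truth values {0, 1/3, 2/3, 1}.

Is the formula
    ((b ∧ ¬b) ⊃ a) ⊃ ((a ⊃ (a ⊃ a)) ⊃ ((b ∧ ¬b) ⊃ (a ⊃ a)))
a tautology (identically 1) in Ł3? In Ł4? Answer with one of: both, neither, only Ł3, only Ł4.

both

In Ł3: every assignment gives 1 — tautology.
In Ł4: every assignment gives 1 — tautology.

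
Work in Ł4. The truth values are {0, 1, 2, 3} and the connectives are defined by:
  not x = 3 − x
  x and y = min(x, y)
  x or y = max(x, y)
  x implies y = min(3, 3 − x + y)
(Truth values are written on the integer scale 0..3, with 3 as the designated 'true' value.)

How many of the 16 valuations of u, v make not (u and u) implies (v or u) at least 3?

11

u = 0, v = 0 ↦ 0  <
u = 0, v = 1 ↦ 1  <
u = 0, v = 2 ↦ 2  <
u = 0, v = 3 ↦ 3  ≥
u = 1, v = 0 ↦ 2  <
u = 1, v = 1 ↦ 2  <
u = 1, v = 2 ↦ 3  ≥
u = 1, v = 3 ↦ 3  ≥
u = 2, v = 0 ↦ 3  ≥
u = 2, v = 1 ↦ 3  ≥
u = 2, v = 2 ↦ 3  ≥
u = 2, v = 3 ↦ 3  ≥
u = 3, v = 0 ↦ 3  ≥
u = 3, v = 1 ↦ 3  ≥
u = 3, v = 2 ↦ 3  ≥
u = 3, v = 3 ↦ 3  ≥
So 11 of the 16 assignments meet the threshold.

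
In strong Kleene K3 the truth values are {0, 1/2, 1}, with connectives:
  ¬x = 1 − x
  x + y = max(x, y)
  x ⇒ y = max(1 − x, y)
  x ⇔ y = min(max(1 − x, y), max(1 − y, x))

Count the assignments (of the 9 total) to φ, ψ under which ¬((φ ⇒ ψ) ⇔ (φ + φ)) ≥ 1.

φ = 0, ψ = 0 ↦ 1  ≥
φ = 0, ψ = 1/2 ↦ 1  ≥
φ = 0, ψ = 1 ↦ 1  ≥
φ = 1/2, ψ = 0 ↦ 1/2  <
φ = 1/2, ψ = 1/2 ↦ 1/2  <
φ = 1/2, ψ = 1 ↦ 1/2  <
φ = 1, ψ = 0 ↦ 1  ≥
φ = 1, ψ = 1/2 ↦ 1/2  <
φ = 1, ψ = 1 ↦ 0  <
So 4 of the 9 assignments meet the threshold.

4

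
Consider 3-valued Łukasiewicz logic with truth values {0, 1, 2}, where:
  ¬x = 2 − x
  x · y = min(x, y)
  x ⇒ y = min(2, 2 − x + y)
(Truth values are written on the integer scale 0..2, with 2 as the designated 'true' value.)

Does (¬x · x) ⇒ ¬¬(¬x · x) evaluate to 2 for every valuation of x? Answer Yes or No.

x = 0 ↦ 2
x = 1 ↦ 2
x = 2 ↦ 2
Every assignment gives a value ≥ 2.

Yes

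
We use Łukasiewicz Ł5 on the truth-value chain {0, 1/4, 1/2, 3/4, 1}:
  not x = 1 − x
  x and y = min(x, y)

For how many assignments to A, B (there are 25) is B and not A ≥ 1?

1

value 1: 1 assignment (counts)
value 3/4: 3 assignments
value 1/2: 5 assignments
value 1/4: 7 assignments
value 0: 9 assignments
So 1 of the 25 assignments meets the threshold.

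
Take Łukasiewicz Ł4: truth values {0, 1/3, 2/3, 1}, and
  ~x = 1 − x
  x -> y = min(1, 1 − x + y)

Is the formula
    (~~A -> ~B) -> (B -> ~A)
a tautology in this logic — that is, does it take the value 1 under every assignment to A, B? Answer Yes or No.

Yes

A = 0, B = 0 ↦ 1
A = 0, B = 1/3 ↦ 1
A = 0, B = 2/3 ↦ 1
A = 0, B = 1 ↦ 1
A = 1/3, B = 0 ↦ 1
A = 1/3, B = 1/3 ↦ 1
A = 1/3, B = 2/3 ↦ 1
A = 1/3, B = 1 ↦ 1
A = 2/3, B = 0 ↦ 1
A = 2/3, B = 1/3 ↦ 1
A = 2/3, B = 2/3 ↦ 1
A = 2/3, B = 1 ↦ 1
A = 1, B = 0 ↦ 1
A = 1, B = 1/3 ↦ 1
A = 1, B = 2/3 ↦ 1
A = 1, B = 1 ↦ 1
Every assignment gives a value ≥ 1.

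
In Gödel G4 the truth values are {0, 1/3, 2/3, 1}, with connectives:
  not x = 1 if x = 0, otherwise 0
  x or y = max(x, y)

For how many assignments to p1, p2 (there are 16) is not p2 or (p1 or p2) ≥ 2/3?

14

p1 = 0, p2 = 0 ↦ 1  ≥
p1 = 0, p2 = 1/3 ↦ 1/3  <
p1 = 0, p2 = 2/3 ↦ 2/3  ≥
p1 = 0, p2 = 1 ↦ 1  ≥
p1 = 1/3, p2 = 0 ↦ 1  ≥
p1 = 1/3, p2 = 1/3 ↦ 1/3  <
p1 = 1/3, p2 = 2/3 ↦ 2/3  ≥
p1 = 1/3, p2 = 1 ↦ 1  ≥
p1 = 2/3, p2 = 0 ↦ 1  ≥
p1 = 2/3, p2 = 1/3 ↦ 2/3  ≥
p1 = 2/3, p2 = 2/3 ↦ 2/3  ≥
p1 = 2/3, p2 = 1 ↦ 1  ≥
p1 = 1, p2 = 0 ↦ 1  ≥
p1 = 1, p2 = 1/3 ↦ 1  ≥
p1 = 1, p2 = 2/3 ↦ 1  ≥
p1 = 1, p2 = 1 ↦ 1  ≥
So 14 of the 16 assignments meet the threshold.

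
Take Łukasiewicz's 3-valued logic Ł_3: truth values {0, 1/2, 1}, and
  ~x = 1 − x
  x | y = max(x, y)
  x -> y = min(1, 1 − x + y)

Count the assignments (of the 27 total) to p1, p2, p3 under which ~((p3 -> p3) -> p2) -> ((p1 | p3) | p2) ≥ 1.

23

value 1: 23 assignments (counts)
value 1/2: 3 assignments
value 0: 1 assignment
So 23 of the 27 assignments meet the threshold.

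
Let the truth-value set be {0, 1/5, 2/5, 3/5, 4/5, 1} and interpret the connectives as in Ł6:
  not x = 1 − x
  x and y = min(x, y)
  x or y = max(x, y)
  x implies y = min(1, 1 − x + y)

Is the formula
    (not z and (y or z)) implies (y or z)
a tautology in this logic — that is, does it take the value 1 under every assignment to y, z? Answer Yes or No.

At y = 1/5, z = 1, for instance:
not z = not 1 = 0
y or z = 1/5 or 1 = 1
not z and (y or z) = 0 and 1 = 0
(not z and (y or z)) implies (y or z) = 0 implies 1 = 1
and checking the remaining 35 assignments likewise gives ≥ 1 in every case.

Yes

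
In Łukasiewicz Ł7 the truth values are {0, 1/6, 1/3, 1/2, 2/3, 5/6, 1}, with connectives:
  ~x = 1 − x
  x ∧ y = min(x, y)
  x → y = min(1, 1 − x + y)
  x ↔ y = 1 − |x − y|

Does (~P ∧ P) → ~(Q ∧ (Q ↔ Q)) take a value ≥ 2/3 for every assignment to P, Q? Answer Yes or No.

No

Counterexample: take P = 1/2, Q = 1.
~P = ~1/2 = 1/2
~P ∧ P = 1/2 ∧ 1/2 = 1/2
Q ↔ Q = 1 ↔ 1 = 1
Q ∧ (Q ↔ Q) = 1 ∧ 1 = 1
~(Q ∧ (Q ↔ Q)) = ~1 = 0
(~P ∧ P) → ~(Q ∧ (Q ↔ Q)) = 1/2 → 0 = 1/2
This gives 1/2, which is below 2/3.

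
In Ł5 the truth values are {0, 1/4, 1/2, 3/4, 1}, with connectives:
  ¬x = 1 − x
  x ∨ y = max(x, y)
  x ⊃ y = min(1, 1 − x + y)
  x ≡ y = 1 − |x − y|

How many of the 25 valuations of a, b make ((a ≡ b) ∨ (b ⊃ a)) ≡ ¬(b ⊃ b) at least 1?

1

value 1: 1 assignment (counts)
value 3/4: 2 assignments
value 1/2: 3 assignments
value 1/4: 4 assignments
value 0: 15 assignments
So 1 of the 25 assignments meets the threshold.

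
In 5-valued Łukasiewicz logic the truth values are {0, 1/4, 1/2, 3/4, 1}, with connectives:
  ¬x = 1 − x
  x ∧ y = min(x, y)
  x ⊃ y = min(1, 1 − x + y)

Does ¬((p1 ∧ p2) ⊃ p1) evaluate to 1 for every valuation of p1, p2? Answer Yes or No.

No

Counterexample: take p1 = 0, p2 = 0.
p1 ∧ p2 = 0 ∧ 0 = 0
(p1 ∧ p2) ⊃ p1 = 0 ⊃ 0 = 1
¬((p1 ∧ p2) ⊃ p1) = ¬1 = 0
This gives 0 ≠ 1.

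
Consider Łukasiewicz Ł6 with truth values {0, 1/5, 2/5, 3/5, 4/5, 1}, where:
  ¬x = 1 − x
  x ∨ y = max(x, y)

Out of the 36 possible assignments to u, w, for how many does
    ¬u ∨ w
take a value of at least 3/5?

27

value 1: 11 assignments (counts)
value 4/5: 9 assignments (counts)
value 3/5: 7 assignments (counts)
value 2/5: 5 assignments
value 1/5: 3 assignments
value 0: 1 assignment
So 27 of the 36 assignments meet the threshold.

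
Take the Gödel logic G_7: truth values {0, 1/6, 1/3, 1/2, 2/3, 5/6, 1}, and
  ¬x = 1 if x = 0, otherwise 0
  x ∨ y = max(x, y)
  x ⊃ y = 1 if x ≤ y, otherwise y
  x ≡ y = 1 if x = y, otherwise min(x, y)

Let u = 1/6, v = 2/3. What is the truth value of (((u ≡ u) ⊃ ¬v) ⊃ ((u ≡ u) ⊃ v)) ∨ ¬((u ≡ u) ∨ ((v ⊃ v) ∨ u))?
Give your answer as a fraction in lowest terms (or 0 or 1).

u ≡ u = 1/6 ≡ 1/6 = 1
¬v = ¬2/3 = 0
(u ≡ u) ⊃ ¬v = 1 ⊃ 0 = 0
u ≡ u = 1/6 ≡ 1/6 = 1
(u ≡ u) ⊃ v = 1 ⊃ 2/3 = 2/3
((u ≡ u) ⊃ ¬v) ⊃ ((u ≡ u) ⊃ v) = 0 ⊃ 2/3 = 1
u ≡ u = 1/6 ≡ 1/6 = 1
v ⊃ v = 2/3 ⊃ 2/3 = 1
(v ⊃ v) ∨ u = 1 ∨ 1/6 = 1
(u ≡ u) ∨ ((v ⊃ v) ∨ u) = 1 ∨ 1 = 1
¬((u ≡ u) ∨ ((v ⊃ v) ∨ u)) = ¬1 = 0
(((u ≡ u) ⊃ ¬v) ⊃ ((u ≡ u) ⊃ v)) ∨ ¬((u ≡ u) ∨ ((v ⊃ v) ∨ u)) = 1 ∨ 0 = 1

1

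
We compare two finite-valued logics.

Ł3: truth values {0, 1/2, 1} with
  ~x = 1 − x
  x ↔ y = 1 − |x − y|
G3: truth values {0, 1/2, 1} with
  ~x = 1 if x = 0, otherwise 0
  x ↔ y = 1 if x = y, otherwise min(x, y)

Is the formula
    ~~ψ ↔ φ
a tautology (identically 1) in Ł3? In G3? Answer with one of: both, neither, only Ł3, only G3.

In Ł3: at φ = 0, ψ = 1/2 the value is 1/2 — not a tautology.
In G3: at φ = 0, ψ = 1/2 the value is 0 — not a tautology.

neither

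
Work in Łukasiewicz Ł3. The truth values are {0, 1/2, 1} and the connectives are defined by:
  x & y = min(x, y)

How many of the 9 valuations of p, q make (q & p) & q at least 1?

1

p = 0, q = 0 ↦ 0  <
p = 0, q = 1/2 ↦ 0  <
p = 0, q = 1 ↦ 0  <
p = 1/2, q = 0 ↦ 0  <
p = 1/2, q = 1/2 ↦ 1/2  <
p = 1/2, q = 1 ↦ 1/2  <
p = 1, q = 0 ↦ 0  <
p = 1, q = 1/2 ↦ 1/2  <
p = 1, q = 1 ↦ 1  ≥
So 1 of the 9 assignments meets the threshold.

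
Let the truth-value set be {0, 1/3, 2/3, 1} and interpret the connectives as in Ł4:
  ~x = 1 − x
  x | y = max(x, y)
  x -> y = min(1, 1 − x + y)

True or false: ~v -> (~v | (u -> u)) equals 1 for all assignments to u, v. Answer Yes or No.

u = 0, v = 0 ↦ 1
u = 0, v = 1/3 ↦ 1
u = 0, v = 2/3 ↦ 1
u = 0, v = 1 ↦ 1
u = 1/3, v = 0 ↦ 1
u = 1/3, v = 1/3 ↦ 1
u = 1/3, v = 2/3 ↦ 1
u = 1/3, v = 1 ↦ 1
u = 2/3, v = 0 ↦ 1
u = 2/3, v = 1/3 ↦ 1
u = 2/3, v = 2/3 ↦ 1
u = 2/3, v = 1 ↦ 1
u = 1, v = 0 ↦ 1
u = 1, v = 1/3 ↦ 1
u = 1, v = 2/3 ↦ 1
u = 1, v = 1 ↦ 1
Every assignment gives a value ≥ 1.

Yes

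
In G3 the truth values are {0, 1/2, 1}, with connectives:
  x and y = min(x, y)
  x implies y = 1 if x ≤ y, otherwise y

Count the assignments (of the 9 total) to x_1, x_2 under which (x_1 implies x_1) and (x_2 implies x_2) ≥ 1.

x_1 = 0, x_2 = 0 ↦ 1  ≥
x_1 = 0, x_2 = 1/2 ↦ 1  ≥
x_1 = 0, x_2 = 1 ↦ 1  ≥
x_1 = 1/2, x_2 = 0 ↦ 1  ≥
x_1 = 1/2, x_2 = 1/2 ↦ 1  ≥
x_1 = 1/2, x_2 = 1 ↦ 1  ≥
x_1 = 1, x_2 = 0 ↦ 1  ≥
x_1 = 1, x_2 = 1/2 ↦ 1  ≥
x_1 = 1, x_2 = 1 ↦ 1  ≥
So 9 of the 9 assignments meet the threshold.

9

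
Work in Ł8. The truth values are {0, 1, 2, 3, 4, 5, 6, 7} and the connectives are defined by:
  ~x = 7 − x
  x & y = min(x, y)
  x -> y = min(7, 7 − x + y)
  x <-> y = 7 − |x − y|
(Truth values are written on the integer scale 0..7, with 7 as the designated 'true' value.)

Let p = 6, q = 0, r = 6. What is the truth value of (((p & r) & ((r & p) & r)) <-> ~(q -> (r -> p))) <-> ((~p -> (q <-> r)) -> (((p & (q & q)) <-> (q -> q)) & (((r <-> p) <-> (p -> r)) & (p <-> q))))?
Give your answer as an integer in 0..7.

6

p & r = 6 & 6 = 6
r & p = 6 & 6 = 6
(r & p) & r = 6 & 6 = 6
(p & r) & ((r & p) & r) = 6 & 6 = 6
r -> p = 6 -> 6 = 7
q -> (r -> p) = 0 -> 7 = 7
~(q -> (r -> p)) = ~7 = 0
((p & r) & ((r & p) & r)) <-> ~(q -> (r -> p)) = 6 <-> 0 = 1
~p = ~6 = 1
q <-> r = 0 <-> 6 = 1
~p -> (q <-> r) = 1 -> 1 = 7
q & q = 0 & 0 = 0
p & (q & q) = 6 & 0 = 0
q -> q = 0 -> 0 = 7
(p & (q & q)) <-> (q -> q) = 0 <-> 7 = 0
r <-> p = 6 <-> 6 = 7
p -> r = 6 -> 6 = 7
(r <-> p) <-> (p -> r) = 7 <-> 7 = 7
p <-> q = 6 <-> 0 = 1
((r <-> p) <-> (p -> r)) & (p <-> q) = 7 & 1 = 1
((p & (q & q)) <-> (q -> q)) & (((r <-> p) <-> (p -> r)) & (p <-> q)) = 0 & 1 = 0
(~p -> (q <-> r)) -> (((p & (q & q)) <-> (q -> q)) & (((r <-> p) <-> (p -> r)) & (p <-> q))) = 7 -> 0 = 0
(((p & r) & ((r & p) & r)) <-> ~(q -> (r -> p))) <-> ((~p -> (q <-> r)) -> (((p & (q & q)) <-> (q -> q)) & (((r <-> p) <-> (p -> r)) & (p <-> q)))) = 1 <-> 0 = 6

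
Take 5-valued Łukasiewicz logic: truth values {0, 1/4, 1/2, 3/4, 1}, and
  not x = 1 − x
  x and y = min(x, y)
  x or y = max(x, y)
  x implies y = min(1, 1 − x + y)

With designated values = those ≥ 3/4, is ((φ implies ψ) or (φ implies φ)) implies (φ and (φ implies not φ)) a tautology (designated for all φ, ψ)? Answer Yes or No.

Counterexample: take φ = 0, ψ = 0.
φ implies ψ = 0 implies 0 = 1
φ implies φ = 0 implies 0 = 1
(φ implies ψ) or (φ implies φ) = 1 or 1 = 1
not φ = not 0 = 1
φ implies not φ = 0 implies 1 = 1
φ and (φ implies not φ) = 0 and 1 = 0
((φ implies ψ) or (φ implies φ)) implies (φ and (φ implies not φ)) = 1 implies 0 = 0
This gives 0, which is below 3/4.

No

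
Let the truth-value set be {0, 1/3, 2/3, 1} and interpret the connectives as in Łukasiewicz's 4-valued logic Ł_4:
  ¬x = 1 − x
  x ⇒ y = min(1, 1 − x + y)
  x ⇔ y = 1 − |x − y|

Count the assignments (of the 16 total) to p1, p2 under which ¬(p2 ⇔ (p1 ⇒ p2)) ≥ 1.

1

p1 = 0, p2 = 0 ↦ 1  ≥
p1 = 0, p2 = 1/3 ↦ 2/3  <
p1 = 0, p2 = 2/3 ↦ 1/3  <
p1 = 0, p2 = 1 ↦ 0  <
p1 = 1/3, p2 = 0 ↦ 2/3  <
p1 = 1/3, p2 = 1/3 ↦ 2/3  <
p1 = 1/3, p2 = 2/3 ↦ 1/3  <
p1 = 1/3, p2 = 1 ↦ 0  <
p1 = 2/3, p2 = 0 ↦ 1/3  <
p1 = 2/3, p2 = 1/3 ↦ 1/3  <
p1 = 2/3, p2 = 2/3 ↦ 1/3  <
p1 = 2/3, p2 = 1 ↦ 0  <
p1 = 1, p2 = 0 ↦ 0  <
p1 = 1, p2 = 1/3 ↦ 0  <
p1 = 1, p2 = 2/3 ↦ 0  <
p1 = 1, p2 = 1 ↦ 0  <
So 1 of the 16 assignments meets the threshold.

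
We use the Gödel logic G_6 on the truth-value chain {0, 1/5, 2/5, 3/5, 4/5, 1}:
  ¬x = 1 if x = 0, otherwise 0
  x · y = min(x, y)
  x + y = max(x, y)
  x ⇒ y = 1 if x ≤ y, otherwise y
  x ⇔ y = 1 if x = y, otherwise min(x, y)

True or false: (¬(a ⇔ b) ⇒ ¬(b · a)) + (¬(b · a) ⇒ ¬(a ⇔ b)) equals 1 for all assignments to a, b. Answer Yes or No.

Yes

At a = 4/5, b = 2/5, for instance:
a ⇔ b = 4/5 ⇔ 2/5 = 2/5
¬(a ⇔ b) = ¬2/5 = 0
b · a = 2/5 · 4/5 = 2/5
¬(b · a) = ¬2/5 = 0
¬(a ⇔ b) ⇒ ¬(b · a) = 0 ⇒ 0 = 1
¬(b · a) ⇒ ¬(a ⇔ b) = 0 ⇒ 0 = 1
(¬(a ⇔ b) ⇒ ¬(b · a)) + (¬(b · a) ⇒ ¬(a ⇔ b)) = 1 + 1 = 1
and checking the remaining 35 assignments likewise gives ≥ 1 in every case.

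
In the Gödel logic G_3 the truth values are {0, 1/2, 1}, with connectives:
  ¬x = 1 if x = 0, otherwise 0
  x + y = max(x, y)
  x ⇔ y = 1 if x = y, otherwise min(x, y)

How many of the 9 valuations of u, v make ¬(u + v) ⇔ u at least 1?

2

u = 0, v = 0 ↦ 0  <
u = 0, v = 1/2 ↦ 1  ≥
u = 0, v = 1 ↦ 1  ≥
u = 1/2, v = 0 ↦ 0  <
u = 1/2, v = 1/2 ↦ 0  <
u = 1/2, v = 1 ↦ 0  <
u = 1, v = 0 ↦ 0  <
u = 1, v = 1/2 ↦ 0  <
u = 1, v = 1 ↦ 0  <
So 2 of the 9 assignments meet the threshold.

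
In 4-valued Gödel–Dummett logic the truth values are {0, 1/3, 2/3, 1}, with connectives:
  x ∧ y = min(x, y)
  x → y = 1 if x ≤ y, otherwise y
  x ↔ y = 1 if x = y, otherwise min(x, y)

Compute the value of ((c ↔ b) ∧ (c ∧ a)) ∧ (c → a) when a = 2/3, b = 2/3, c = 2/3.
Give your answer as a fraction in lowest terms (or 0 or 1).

2/3

c ↔ b = 2/3 ↔ 2/3 = 1
c ∧ a = 2/3 ∧ 2/3 = 2/3
(c ↔ b) ∧ (c ∧ a) = 1 ∧ 2/3 = 2/3
c → a = 2/3 → 2/3 = 1
((c ↔ b) ∧ (c ∧ a)) ∧ (c → a) = 2/3 ∧ 1 = 2/3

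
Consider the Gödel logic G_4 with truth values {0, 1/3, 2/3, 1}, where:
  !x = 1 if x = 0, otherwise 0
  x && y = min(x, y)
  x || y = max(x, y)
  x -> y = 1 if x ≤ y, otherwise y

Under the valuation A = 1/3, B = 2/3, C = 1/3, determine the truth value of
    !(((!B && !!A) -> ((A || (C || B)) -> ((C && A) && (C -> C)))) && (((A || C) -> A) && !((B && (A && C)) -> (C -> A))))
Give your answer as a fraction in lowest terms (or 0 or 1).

!B = !2/3 = 0
!A = !1/3 = 0
!!A = !0 = 1
!B && !!A = 0 && 1 = 0
C || B = 1/3 || 2/3 = 2/3
A || (C || B) = 1/3 || 2/3 = 2/3
C && A = 1/3 && 1/3 = 1/3
C -> C = 1/3 -> 1/3 = 1
(C && A) && (C -> C) = 1/3 && 1 = 1/3
(A || (C || B)) -> ((C && A) && (C -> C)) = 2/3 -> 1/3 = 1/3
(!B && !!A) -> ((A || (C || B)) -> ((C && A) && (C -> C))) = 0 -> 1/3 = 1
A || C = 1/3 || 1/3 = 1/3
(A || C) -> A = 1/3 -> 1/3 = 1
A && C = 1/3 && 1/3 = 1/3
B && (A && C) = 2/3 && 1/3 = 1/3
C -> A = 1/3 -> 1/3 = 1
(B && (A && C)) -> (C -> A) = 1/3 -> 1 = 1
!((B && (A && C)) -> (C -> A)) = !1 = 0
((A || C) -> A) && !((B && (A && C)) -> (C -> A)) = 1 && 0 = 0
((!B && !!A) -> ((A || (C || B)) -> ((C && A) && (C -> C)))) && (((A || C) -> A) && !((B && (A && C)) -> (C -> A))) = 1 && 0 = 0
!(((!B && !!A) -> ((A || (C || B)) -> ((C && A) && (C -> C)))) && (((A || C) -> A) && !((B && (A && C)) -> (C -> A)))) = !0 = 1

1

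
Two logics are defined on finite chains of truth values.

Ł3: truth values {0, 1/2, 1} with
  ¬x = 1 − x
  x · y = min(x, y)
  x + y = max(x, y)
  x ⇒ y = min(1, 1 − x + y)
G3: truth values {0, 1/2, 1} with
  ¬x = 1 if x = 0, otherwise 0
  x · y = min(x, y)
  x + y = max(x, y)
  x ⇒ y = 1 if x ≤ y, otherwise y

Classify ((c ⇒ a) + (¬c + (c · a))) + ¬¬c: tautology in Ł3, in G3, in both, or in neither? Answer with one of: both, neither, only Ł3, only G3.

In Ł3: at a = 0, c = 1/2 the value is 1/2 — not a tautology.
In G3: every assignment gives 1 — tautology.

only G3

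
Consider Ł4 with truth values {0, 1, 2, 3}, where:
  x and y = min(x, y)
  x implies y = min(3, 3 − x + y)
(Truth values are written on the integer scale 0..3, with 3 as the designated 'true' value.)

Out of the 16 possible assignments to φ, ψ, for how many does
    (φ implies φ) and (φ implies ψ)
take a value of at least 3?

φ = 0, ψ = 0 ↦ 3  ≥
φ = 0, ψ = 1 ↦ 3  ≥
φ = 0, ψ = 2 ↦ 3  ≥
φ = 0, ψ = 3 ↦ 3  ≥
φ = 1, ψ = 0 ↦ 2  <
φ = 1, ψ = 1 ↦ 3  ≥
φ = 1, ψ = 2 ↦ 3  ≥
φ = 1, ψ = 3 ↦ 3  ≥
φ = 2, ψ = 0 ↦ 1  <
φ = 2, ψ = 1 ↦ 2  <
φ = 2, ψ = 2 ↦ 3  ≥
φ = 2, ψ = 3 ↦ 3  ≥
φ = 3, ψ = 0 ↦ 0  <
φ = 3, ψ = 1 ↦ 1  <
φ = 3, ψ = 2 ↦ 2  <
φ = 3, ψ = 3 ↦ 3  ≥
So 10 of the 16 assignments meet the threshold.

10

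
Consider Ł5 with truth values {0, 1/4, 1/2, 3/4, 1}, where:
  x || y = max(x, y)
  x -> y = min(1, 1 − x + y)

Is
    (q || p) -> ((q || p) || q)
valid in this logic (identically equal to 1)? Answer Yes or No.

At p = 1/4, q = 0, for instance:
q || p = 0 || 1/4 = 1/4
(q || p) || q = 1/4 || 0 = 1/4
(q || p) -> ((q || p) || q) = 1/4 -> 1/4 = 1
and checking the remaining 24 assignments likewise gives ≥ 1 in every case.

Yes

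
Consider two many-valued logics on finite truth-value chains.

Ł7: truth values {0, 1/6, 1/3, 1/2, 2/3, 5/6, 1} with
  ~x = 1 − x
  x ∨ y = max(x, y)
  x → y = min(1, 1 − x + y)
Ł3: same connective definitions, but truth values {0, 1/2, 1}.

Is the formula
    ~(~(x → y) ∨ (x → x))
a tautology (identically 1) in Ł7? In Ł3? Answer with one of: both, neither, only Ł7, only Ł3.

In Ł7: at x = 0, y = 0 the value is 0 — not a tautology.
In Ł3: at x = 0, y = 0 the value is 0 — not a tautology.

neither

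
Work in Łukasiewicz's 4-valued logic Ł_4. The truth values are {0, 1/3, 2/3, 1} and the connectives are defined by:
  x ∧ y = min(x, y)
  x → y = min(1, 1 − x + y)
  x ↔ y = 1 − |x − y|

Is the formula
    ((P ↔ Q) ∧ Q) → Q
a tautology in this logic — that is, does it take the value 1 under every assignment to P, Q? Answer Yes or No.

Yes

P = 0, Q = 0 ↦ 1
P = 0, Q = 1/3 ↦ 1
P = 0, Q = 2/3 ↦ 1
P = 0, Q = 1 ↦ 1
P = 1/3, Q = 0 ↦ 1
P = 1/3, Q = 1/3 ↦ 1
P = 1/3, Q = 2/3 ↦ 1
P = 1/3, Q = 1 ↦ 1
P = 2/3, Q = 0 ↦ 1
P = 2/3, Q = 1/3 ↦ 1
P = 2/3, Q = 2/3 ↦ 1
P = 2/3, Q = 1 ↦ 1
P = 1, Q = 0 ↦ 1
P = 1, Q = 1/3 ↦ 1
P = 1, Q = 2/3 ↦ 1
P = 1, Q = 1 ↦ 1
Every assignment gives a value ≥ 1.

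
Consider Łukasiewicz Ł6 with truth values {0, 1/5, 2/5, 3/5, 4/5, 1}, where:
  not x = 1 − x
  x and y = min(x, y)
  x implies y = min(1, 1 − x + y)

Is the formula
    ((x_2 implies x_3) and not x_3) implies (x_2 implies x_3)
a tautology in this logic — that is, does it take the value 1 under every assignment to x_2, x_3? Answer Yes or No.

At x_2 = 4/5, x_3 = 1, for instance:
x_2 implies x_3 = 4/5 implies 1 = 1
not x_3 = not 1 = 0
(x_2 implies x_3) and not x_3 = 1 and 0 = 0
((x_2 implies x_3) and not x_3) implies (x_2 implies x_3) = 0 implies 1 = 1
and checking the remaining 35 assignments likewise gives ≥ 1 in every case.

Yes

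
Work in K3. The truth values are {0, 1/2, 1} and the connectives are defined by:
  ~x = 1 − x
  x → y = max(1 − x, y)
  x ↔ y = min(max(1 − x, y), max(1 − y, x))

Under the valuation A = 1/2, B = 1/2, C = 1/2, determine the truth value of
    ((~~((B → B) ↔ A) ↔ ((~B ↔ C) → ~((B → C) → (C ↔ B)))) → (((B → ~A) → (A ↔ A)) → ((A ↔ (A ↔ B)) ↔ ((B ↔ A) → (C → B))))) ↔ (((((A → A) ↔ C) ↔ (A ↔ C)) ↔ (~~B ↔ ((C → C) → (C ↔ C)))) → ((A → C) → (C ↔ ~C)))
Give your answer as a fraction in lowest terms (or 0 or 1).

B → B = 1/2 → 1/2 = 1/2
(B → B) ↔ A = 1/2 ↔ 1/2 = 1/2
~((B → B) ↔ A) = ~1/2 = 1/2
~~((B → B) ↔ A) = ~1/2 = 1/2
~B = ~1/2 = 1/2
~B ↔ C = 1/2 ↔ 1/2 = 1/2
B → C = 1/2 → 1/2 = 1/2
C ↔ B = 1/2 ↔ 1/2 = 1/2
(B → C) → (C ↔ B) = 1/2 → 1/2 = 1/2
~((B → C) → (C ↔ B)) = ~1/2 = 1/2
(~B ↔ C) → ~((B → C) → (C ↔ B)) = 1/2 → 1/2 = 1/2
~~((B → B) ↔ A) ↔ ((~B ↔ C) → ~((B → C) → (C ↔ B))) = 1/2 ↔ 1/2 = 1/2
~A = ~1/2 = 1/2
B → ~A = 1/2 → 1/2 = 1/2
A ↔ A = 1/2 ↔ 1/2 = 1/2
(B → ~A) → (A ↔ A) = 1/2 → 1/2 = 1/2
A ↔ B = 1/2 ↔ 1/2 = 1/2
A ↔ (A ↔ B) = 1/2 ↔ 1/2 = 1/2
B ↔ A = 1/2 ↔ 1/2 = 1/2
C → B = 1/2 → 1/2 = 1/2
(B ↔ A) → (C → B) = 1/2 → 1/2 = 1/2
(A ↔ (A ↔ B)) ↔ ((B ↔ A) → (C → B)) = 1/2 ↔ 1/2 = 1/2
((B → ~A) → (A ↔ A)) → ((A ↔ (A ↔ B)) ↔ ((B ↔ A) → (C → B))) = 1/2 → 1/2 = 1/2
(~~((B → B) ↔ A) ↔ ((~B ↔ C) → ~((B → C) → (C ↔ B)))) → (((B → ~A) → (A ↔ A)) → ((A ↔ (A ↔ B)) ↔ ((B ↔ A) → (C → B)))) = 1/2 → 1/2 = 1/2
A → A = 1/2 → 1/2 = 1/2
(A → A) ↔ C = 1/2 ↔ 1/2 = 1/2
A ↔ C = 1/2 ↔ 1/2 = 1/2
((A → A) ↔ C) ↔ (A ↔ C) = 1/2 ↔ 1/2 = 1/2
~B = ~1/2 = 1/2
~~B = ~1/2 = 1/2
C → C = 1/2 → 1/2 = 1/2
C ↔ C = 1/2 ↔ 1/2 = 1/2
(C → C) → (C ↔ C) = 1/2 → 1/2 = 1/2
~~B ↔ ((C → C) → (C ↔ C)) = 1/2 ↔ 1/2 = 1/2
(((A → A) ↔ C) ↔ (A ↔ C)) ↔ (~~B ↔ ((C → C) → (C ↔ C))) = 1/2 ↔ 1/2 = 1/2
A → C = 1/2 → 1/2 = 1/2
~C = ~1/2 = 1/2
C ↔ ~C = 1/2 ↔ 1/2 = 1/2
(A → C) → (C ↔ ~C) = 1/2 → 1/2 = 1/2
((((A → A) ↔ C) ↔ (A ↔ C)) ↔ (~~B ↔ ((C → C) → (C ↔ C)))) → ((A → C) → (C ↔ ~C)) = 1/2 → 1/2 = 1/2
((~~((B → B) ↔ A) ↔ ((~B ↔ C) → ~((B → C) → (C ↔ B)))) → (((B → ~A) → (A ↔ A)) → ((A ↔ (A ↔ B)) ↔ ((B ↔ A) → (C → B))))) ↔ (((((A → A) ↔ C) ↔ (A ↔ C)) ↔ (~~B ↔ ((C → C) → (C ↔ C)))) → ((A → C) → (C ↔ ~C))) = 1/2 ↔ 1/2 = 1/2

1/2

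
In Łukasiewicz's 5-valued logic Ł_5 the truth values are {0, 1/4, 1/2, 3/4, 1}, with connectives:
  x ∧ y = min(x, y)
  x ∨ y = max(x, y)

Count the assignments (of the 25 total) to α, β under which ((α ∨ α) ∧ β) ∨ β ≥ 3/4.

10

value 1: 5 assignments (counts)
value 3/4: 5 assignments (counts)
value 1/2: 5 assignments
value 1/4: 5 assignments
value 0: 5 assignments
So 10 of the 25 assignments meet the threshold.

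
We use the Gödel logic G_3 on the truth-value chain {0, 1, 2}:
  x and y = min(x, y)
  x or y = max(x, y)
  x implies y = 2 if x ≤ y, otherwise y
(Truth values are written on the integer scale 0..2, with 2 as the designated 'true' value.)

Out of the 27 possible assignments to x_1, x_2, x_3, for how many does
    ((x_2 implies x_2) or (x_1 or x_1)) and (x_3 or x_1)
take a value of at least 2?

value 2: 15 assignments (counts)
value 1: 9 assignments
value 0: 3 assignments
So 15 of the 27 assignments meet the threshold.

15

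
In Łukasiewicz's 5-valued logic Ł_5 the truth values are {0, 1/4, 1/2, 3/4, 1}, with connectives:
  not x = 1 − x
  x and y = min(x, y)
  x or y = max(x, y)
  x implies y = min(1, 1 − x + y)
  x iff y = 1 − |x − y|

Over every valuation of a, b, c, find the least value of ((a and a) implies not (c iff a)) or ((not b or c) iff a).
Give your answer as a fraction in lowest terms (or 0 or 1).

Take a = 1/2, b = 0, c = 1/2:
a and a = 1/2 and 1/2 = 1/2
c iff a = 1/2 iff 1/2 = 1
not (c iff a) = not 1 = 0
(a and a) implies not (c iff a) = 1/2 implies 0 = 1/2
not b = not 0 = 1
not b or c = 1 or 1/2 = 1
(not b or c) iff a = 1 iff 1/2 = 1/2
((a and a) implies not (c iff a)) or ((not b or c) iff a) = 1/2 or 1/2 = 1/2
No assignment yields a value below 1/2, so this is the minimum.

1/2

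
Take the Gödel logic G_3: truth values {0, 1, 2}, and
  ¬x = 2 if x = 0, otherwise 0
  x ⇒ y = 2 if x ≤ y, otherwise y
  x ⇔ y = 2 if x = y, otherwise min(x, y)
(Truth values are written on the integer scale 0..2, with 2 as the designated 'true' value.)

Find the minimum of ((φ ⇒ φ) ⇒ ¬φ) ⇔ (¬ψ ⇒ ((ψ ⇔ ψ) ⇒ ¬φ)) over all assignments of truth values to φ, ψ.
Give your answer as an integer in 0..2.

Take φ = 1, ψ = 1:
φ ⇒ φ = 1 ⇒ 1 = 2
¬φ = ¬1 = 0
(φ ⇒ φ) ⇒ ¬φ = 2 ⇒ 0 = 0
¬ψ = ¬1 = 0
ψ ⇔ ψ = 1 ⇔ 1 = 2
¬φ = ¬1 = 0
(ψ ⇔ ψ) ⇒ ¬φ = 2 ⇒ 0 = 0
¬ψ ⇒ ((ψ ⇔ ψ) ⇒ ¬φ) = 0 ⇒ 0 = 2
((φ ⇒ φ) ⇒ ¬φ) ⇔ (¬ψ ⇒ ((ψ ⇔ ψ) ⇒ ¬φ)) = 0 ⇔ 2 = 0
No assignment yields a value below 0, so this is the minimum.

0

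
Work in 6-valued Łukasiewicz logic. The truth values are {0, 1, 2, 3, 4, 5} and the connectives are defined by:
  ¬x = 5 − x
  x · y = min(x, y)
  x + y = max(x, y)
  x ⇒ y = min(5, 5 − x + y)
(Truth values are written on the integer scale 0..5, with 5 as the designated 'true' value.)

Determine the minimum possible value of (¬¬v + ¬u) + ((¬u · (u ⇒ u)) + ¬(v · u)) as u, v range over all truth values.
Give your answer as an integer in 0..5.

Take u = 2, v = 2:
¬v = ¬2 = 3
¬¬v = ¬3 = 2
¬u = ¬2 = 3
¬¬v + ¬u = 2 + 3 = 3
¬u = ¬2 = 3
u ⇒ u = 2 ⇒ 2 = 5
¬u · (u ⇒ u) = 3 · 5 = 3
v · u = 2 · 2 = 2
¬(v · u) = ¬2 = 3
(¬u · (u ⇒ u)) + ¬(v · u) = 3 + 3 = 3
(¬¬v + ¬u) + ((¬u · (u ⇒ u)) + ¬(v · u)) = 3 + 3 = 3
No assignment yields a value below 3, so this is the minimum.

3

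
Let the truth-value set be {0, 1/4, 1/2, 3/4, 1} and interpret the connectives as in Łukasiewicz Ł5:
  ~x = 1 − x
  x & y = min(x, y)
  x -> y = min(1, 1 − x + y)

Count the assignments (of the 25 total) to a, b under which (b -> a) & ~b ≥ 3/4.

value 1: 5 assignments (counts)
value 3/4: 5 assignments (counts)
value 1/2: 5 assignments
value 1/4: 5 assignments
value 0: 5 assignments
So 10 of the 25 assignments meet the threshold.

10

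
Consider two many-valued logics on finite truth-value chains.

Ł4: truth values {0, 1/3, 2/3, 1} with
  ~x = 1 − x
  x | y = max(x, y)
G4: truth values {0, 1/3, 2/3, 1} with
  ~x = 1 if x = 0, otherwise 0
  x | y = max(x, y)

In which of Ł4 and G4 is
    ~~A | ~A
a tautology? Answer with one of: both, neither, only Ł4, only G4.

In Ł4: at A = 1/3 the value is 2/3 — not a tautology.
In G4: every assignment gives 1 — tautology.

only G4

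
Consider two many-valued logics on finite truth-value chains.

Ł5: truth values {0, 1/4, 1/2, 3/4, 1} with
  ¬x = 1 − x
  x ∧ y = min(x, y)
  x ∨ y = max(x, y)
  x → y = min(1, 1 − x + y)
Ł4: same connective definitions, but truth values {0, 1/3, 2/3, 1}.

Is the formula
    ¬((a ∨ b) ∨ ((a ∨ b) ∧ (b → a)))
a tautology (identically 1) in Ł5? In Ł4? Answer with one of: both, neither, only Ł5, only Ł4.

neither

In Ł5: at a = 0, b = 1/4 the value is 3/4 — not a tautology.
In Ł4: at a = 0, b = 1/3 the value is 2/3 — not a tautology.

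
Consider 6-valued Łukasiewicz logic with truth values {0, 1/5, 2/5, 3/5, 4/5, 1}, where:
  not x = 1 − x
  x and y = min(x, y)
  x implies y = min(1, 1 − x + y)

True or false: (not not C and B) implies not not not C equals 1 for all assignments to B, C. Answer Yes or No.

No

Counterexample: take B = 1/5, C = 1.
not C = not 1 = 0
not not C = not 0 = 1
not not C and B = 1 and 1/5 = 1/5
not C = not 1 = 0
not not C = not 0 = 1
not not not C = not 1 = 0
(not not C and B) implies not not not C = 1/5 implies 0 = 4/5
This gives 4/5 ≠ 1.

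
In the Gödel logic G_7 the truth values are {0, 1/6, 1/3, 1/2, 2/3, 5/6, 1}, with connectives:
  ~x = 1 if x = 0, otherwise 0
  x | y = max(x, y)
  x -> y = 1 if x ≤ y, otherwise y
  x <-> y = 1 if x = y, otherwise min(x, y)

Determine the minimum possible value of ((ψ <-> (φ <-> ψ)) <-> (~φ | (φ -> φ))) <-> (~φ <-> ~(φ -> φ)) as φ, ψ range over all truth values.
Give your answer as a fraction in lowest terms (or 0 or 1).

1/6

Take φ = 1/6, ψ = 1/6:
φ <-> ψ = 1/6 <-> 1/6 = 1
ψ <-> (φ <-> ψ) = 1/6 <-> 1 = 1/6
~φ = ~1/6 = 0
φ -> φ = 1/6 -> 1/6 = 1
~φ | (φ -> φ) = 0 | 1 = 1
(ψ <-> (φ <-> ψ)) <-> (~φ | (φ -> φ)) = 1/6 <-> 1 = 1/6
~φ = ~1/6 = 0
φ -> φ = 1/6 -> 1/6 = 1
~(φ -> φ) = ~1 = 0
~φ <-> ~(φ -> φ) = 0 <-> 0 = 1
((ψ <-> (φ <-> ψ)) <-> (~φ | (φ -> φ))) <-> (~φ <-> ~(φ -> φ)) = 1/6 <-> 1 = 1/6
No assignment yields a value below 1/6, so this is the minimum.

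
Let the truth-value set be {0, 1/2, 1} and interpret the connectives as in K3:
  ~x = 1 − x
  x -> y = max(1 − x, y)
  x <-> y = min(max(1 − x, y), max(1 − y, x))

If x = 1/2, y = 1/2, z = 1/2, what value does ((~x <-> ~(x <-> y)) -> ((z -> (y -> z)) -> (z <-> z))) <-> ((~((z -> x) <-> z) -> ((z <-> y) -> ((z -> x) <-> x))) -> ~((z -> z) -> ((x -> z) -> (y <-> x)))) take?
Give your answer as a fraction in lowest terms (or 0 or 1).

1/2

~x = ~1/2 = 1/2
x <-> y = 1/2 <-> 1/2 = 1/2
~(x <-> y) = ~1/2 = 1/2
~x <-> ~(x <-> y) = 1/2 <-> 1/2 = 1/2
y -> z = 1/2 -> 1/2 = 1/2
z -> (y -> z) = 1/2 -> 1/2 = 1/2
z <-> z = 1/2 <-> 1/2 = 1/2
(z -> (y -> z)) -> (z <-> z) = 1/2 -> 1/2 = 1/2
(~x <-> ~(x <-> y)) -> ((z -> (y -> z)) -> (z <-> z)) = 1/2 -> 1/2 = 1/2
z -> x = 1/2 -> 1/2 = 1/2
(z -> x) <-> z = 1/2 <-> 1/2 = 1/2
~((z -> x) <-> z) = ~1/2 = 1/2
z <-> y = 1/2 <-> 1/2 = 1/2
z -> x = 1/2 -> 1/2 = 1/2
(z -> x) <-> x = 1/2 <-> 1/2 = 1/2
(z <-> y) -> ((z -> x) <-> x) = 1/2 -> 1/2 = 1/2
~((z -> x) <-> z) -> ((z <-> y) -> ((z -> x) <-> x)) = 1/2 -> 1/2 = 1/2
z -> z = 1/2 -> 1/2 = 1/2
x -> z = 1/2 -> 1/2 = 1/2
y <-> x = 1/2 <-> 1/2 = 1/2
(x -> z) -> (y <-> x) = 1/2 -> 1/2 = 1/2
(z -> z) -> ((x -> z) -> (y <-> x)) = 1/2 -> 1/2 = 1/2
~((z -> z) -> ((x -> z) -> (y <-> x))) = ~1/2 = 1/2
(~((z -> x) <-> z) -> ((z <-> y) -> ((z -> x) <-> x))) -> ~((z -> z) -> ((x -> z) -> (y <-> x))) = 1/2 -> 1/2 = 1/2
((~x <-> ~(x <-> y)) -> ((z -> (y -> z)) -> (z <-> z))) <-> ((~((z -> x) <-> z) -> ((z <-> y) -> ((z -> x) <-> x))) -> ~((z -> z) -> ((x -> z) -> (y <-> x)))) = 1/2 <-> 1/2 = 1/2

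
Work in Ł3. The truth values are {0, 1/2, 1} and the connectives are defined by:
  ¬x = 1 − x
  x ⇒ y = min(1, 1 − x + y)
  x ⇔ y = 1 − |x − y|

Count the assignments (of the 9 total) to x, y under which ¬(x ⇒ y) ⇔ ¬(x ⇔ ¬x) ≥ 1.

3

x = 0, y = 0 ↦ 0  <
x = 0, y = 1/2 ↦ 0  <
x = 0, y = 1 ↦ 0  <
x = 1/2, y = 0 ↦ 1/2  <
x = 1/2, y = 1/2 ↦ 1  ≥
x = 1/2, y = 1 ↦ 1  ≥
x = 1, y = 0 ↦ 1  ≥
x = 1, y = 1/2 ↦ 1/2  <
x = 1, y = 1 ↦ 0  <
So 3 of the 9 assignments meet the threshold.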